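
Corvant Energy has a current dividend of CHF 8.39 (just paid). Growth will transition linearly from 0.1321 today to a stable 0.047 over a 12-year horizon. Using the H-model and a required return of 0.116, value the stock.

H-model: P₀ = D₀[(1+g_L) + H(g_S−g_L)]/(r−g_L), with H = 12/2 = 6.
P₀ = 8.39 × [(1+0.047) + 6×(0.1321−0.047)] / (0.116−0.047)
   = 8.39 × 1.5576 / 0.069 = 189.3951

CHF 189.40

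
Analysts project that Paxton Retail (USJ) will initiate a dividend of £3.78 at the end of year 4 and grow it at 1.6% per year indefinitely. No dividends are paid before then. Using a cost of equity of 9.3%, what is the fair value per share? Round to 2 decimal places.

Deferred-dividend DDM. At t=3 the remaining stream is a growing perpetuity with first payment D_4 = 3.78.
V_3 = D_4/(r−g) = 3.78/(0.093−0.016) = 49.0909
P₀ = V_3/(1+r)^3 = 49.0909/(1+0.093)^3 = 37.5959

£37.60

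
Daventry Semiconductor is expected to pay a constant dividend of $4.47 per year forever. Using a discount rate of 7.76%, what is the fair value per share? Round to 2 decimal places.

Zero-growth DDM (perpetuity): P₀ = D/r = 4.47 / 0.0776 = 57.6031

$57.60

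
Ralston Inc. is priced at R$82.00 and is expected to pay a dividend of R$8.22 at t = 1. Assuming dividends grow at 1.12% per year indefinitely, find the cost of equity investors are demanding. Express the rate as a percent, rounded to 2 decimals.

Rearranging the constant-growth DDM: r = D₁/P₀ + g.
r = 8.2200 / 82.00 + 0.0112 = 0.10024 + 0.0112 = 0.11144

11.14%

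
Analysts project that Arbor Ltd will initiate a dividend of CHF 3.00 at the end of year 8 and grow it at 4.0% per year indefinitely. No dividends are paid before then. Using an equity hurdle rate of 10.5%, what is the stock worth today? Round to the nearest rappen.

CHF 22.94

Deferred-dividend DDM. At t=7 the remaining stream is a growing perpetuity with first payment D_8 = 3.00.
V_7 = D_8/(r−g) = 3.00/(0.105−0.04) = 46.1538
P₀ = V_7/(1+r)^7 = 46.1538/(1+0.105)^7 = 22.9441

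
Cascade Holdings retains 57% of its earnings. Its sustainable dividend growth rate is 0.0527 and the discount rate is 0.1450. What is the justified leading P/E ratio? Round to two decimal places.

4.66

Payout ratio b = 1 − 0.57 = 0.43.
Justified leading P/E = b/(r−g) = 0.43/(0.145−0.0527) = 4.6587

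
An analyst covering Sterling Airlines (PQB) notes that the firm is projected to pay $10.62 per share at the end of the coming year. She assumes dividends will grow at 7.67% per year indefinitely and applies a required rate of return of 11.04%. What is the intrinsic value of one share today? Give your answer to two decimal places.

$315.13

Gordon growth model: P₀ = D₁/(r − g), with D₁ = 10.62 given directly.
P₀ = 10.6200 / (0.1104 − 0.0767) = 10.6200 / 0.0337 = 315.1335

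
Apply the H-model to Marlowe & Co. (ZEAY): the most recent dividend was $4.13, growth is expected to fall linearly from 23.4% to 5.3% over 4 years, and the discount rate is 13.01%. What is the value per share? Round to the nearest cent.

H-model: P₀ = D₀[(1+g_L) + H(g_S−g_L)]/(r−g_L), with H = 4/2 = 2.
P₀ = 4.13 × [(1+0.053) + 2×(0.234−0.053)] / (0.1301−0.053)
   = 4.13 × 1.4150 / 0.0771 = 75.7970

$75.80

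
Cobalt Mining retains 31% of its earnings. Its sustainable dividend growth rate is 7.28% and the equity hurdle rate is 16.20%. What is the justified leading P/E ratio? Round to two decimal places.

7.74

Payout ratio b = 1 − 0.31 = 0.69.
Justified leading P/E = b/(r−g) = 0.69/(0.162−0.0728) = 7.7354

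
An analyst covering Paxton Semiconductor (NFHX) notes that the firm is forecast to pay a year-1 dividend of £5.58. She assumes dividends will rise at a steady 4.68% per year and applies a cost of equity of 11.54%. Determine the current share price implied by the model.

£81.34

Gordon growth model: P₀ = D₁/(r − g), with D₁ = 5.58 given directly.
P₀ = 5.5800 / (0.1154 − 0.0468) = 5.5800 / 0.0686 = 81.3411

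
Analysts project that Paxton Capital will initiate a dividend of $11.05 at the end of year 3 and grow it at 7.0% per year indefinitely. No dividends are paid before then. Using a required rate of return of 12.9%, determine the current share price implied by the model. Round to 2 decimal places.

$146.93

Deferred-dividend DDM. At t=2 the remaining stream is a growing perpetuity with first payment D_3 = 11.05.
V_2 = D_3/(r−g) = 11.05/(0.129−0.07) = 187.2881
P₀ = V_2/(1+r)^2 = 187.2881/(1+0.129)^2 = 146.9340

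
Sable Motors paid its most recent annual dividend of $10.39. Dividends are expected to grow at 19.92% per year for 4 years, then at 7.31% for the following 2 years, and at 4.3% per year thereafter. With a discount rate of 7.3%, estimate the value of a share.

$651.40

Three-stage DDM. Project D₁…D_6; terminal Gordon value at t=6 with g = 0.043; discount at r = 0.073.
D_1 = 12.4597
D_2 = 14.9417
D_3 = 17.9180
D_4 = 21.4873
D_5 = 23.0580
D_6 = 24.7436
TV_6 = 25.8075/(0.073−0.043) = 860.2516
P₀ = Σ Dₜ/(1+r)ᵗ + TV_6/(1+r)^6 = 651.4013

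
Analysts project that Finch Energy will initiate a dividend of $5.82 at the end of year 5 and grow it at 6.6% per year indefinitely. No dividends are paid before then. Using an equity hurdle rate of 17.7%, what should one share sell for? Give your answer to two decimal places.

Deferred-dividend DDM. At t=4 the remaining stream is a growing perpetuity with first payment D_5 = 5.82.
V_4 = D_5/(r−g) = 5.82/(0.177−0.066) = 52.4324
P₀ = V_4/(1+r)^4 = 52.4324/(1+0.177)^4 = 27.3208

$27.32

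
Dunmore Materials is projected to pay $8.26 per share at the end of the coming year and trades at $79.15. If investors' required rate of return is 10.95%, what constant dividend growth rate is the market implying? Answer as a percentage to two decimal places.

0.51%

From P₀ = D₁/(r − g), the implied growth is g = r − D₁/P₀.
g = 0.1095 − 8.26/79.15 = 0.1095 − 0.10436 = 0.00514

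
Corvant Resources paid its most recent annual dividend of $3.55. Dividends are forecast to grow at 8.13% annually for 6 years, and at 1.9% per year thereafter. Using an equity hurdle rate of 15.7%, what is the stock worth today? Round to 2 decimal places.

Two-stage DDM. Project D₁…D_6 at 0.0813, terminal growth 0.019, discount at r = 0.157.
D_1 = 3.8386
D_2 = 4.1507
D_3 = 4.4881
D_4 = 4.8530
D_5 = 5.2476
D_6 = 5.6742
Terminal value at t=6: TV = D_7/(r−g) = 5.7820/(0.157−0.019) = 41.8987
P₀ = 3.8386/(1+0.157)^1 + 4.1507/(1+0.157)^2 + 4.4881/(1+0.157)^3 + 4.8530/(1+0.157)^4 + 5.2476/(1+0.157)^5 + 5.6742/(1+0.157)^6 + 41.8987/(1+0.157)^6 = 34.3871

$34.39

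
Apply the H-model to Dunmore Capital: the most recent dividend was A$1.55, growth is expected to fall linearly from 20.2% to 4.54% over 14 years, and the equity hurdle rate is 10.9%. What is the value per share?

H-model: P₀ = D₀[(1+g_L) + H(g_S−g_L)]/(r−g_L), with H = 14/2 = 7.
P₀ = 1.55 × [(1+0.0454) + 7×(0.202−0.0454)] / (0.109−0.0454)
   = 1.55 × 2.1416 / 0.0636 = 52.1931

A$52.19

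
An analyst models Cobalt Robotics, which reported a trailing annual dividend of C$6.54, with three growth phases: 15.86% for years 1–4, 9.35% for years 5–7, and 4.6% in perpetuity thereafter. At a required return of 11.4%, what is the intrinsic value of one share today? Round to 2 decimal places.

C$162.33

Three-stage DDM. Project D₁…D_7; terminal Gordon value at t=7 with g = 0.046; discount at r = 0.114.
D_1 = 7.5772
D_2 = 8.7790
D_3 = 10.1713
D_4 = 11.7845
D_5 = 12.8864
D_6 = 14.0912
D_7 = 15.4088
TV_7 = 16.1176/(0.114−0.046) = 237.0233
P₀ = Σ Dₜ/(1+r)ᵗ + TV_7/(1+r)^7 = 162.3320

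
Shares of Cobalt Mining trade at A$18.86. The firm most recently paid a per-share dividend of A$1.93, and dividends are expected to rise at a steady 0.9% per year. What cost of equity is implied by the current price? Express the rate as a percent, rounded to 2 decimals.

11.23%

Rearranging the constant-growth DDM: r = D₁/P₀ + g.
D₁ = 1.93 × (1 + 0.009) = 1.9474.
r = 1.9474 / 18.86 + 0.009 = 0.10325 + 0.009 = 0.11225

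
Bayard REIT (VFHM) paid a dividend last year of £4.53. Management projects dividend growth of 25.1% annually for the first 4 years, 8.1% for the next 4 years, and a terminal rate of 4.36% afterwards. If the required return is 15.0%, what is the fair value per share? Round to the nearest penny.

Three-stage DDM. Project D₁…D_8; terminal Gordon value at t=8 with g = 0.0436; discount at r = 0.15.
D_1 = 5.6670
D_2 = 7.0895
D_3 = 8.8689
D_4 = 11.0950
D_5 = 11.9937
D_6 = 12.9652
D_7 = 14.0154
D_8 = 15.1506
TV_8 = 15.8112/(0.15−0.0436) = 148.6013
P₀ = Σ Dₜ/(1+r)ᵗ + TV_8/(1+r)^8 = 92.8314

£92.83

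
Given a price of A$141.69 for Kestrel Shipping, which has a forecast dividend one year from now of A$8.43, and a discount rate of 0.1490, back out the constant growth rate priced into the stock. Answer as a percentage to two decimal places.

From P₀ = D₁/(r − g), the implied growth is g = r − D₁/P₀.
g = 0.149 − 8.43/141.69 = 0.149 − 0.05950 = 0.08950

8.95%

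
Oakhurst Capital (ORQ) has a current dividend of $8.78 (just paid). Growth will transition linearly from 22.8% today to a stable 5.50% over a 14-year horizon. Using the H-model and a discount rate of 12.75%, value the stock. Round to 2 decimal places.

$274.42

H-model: P₀ = D₀[(1+g_L) + H(g_S−g_L)]/(r−g_L), with H = 14/2 = 7.
P₀ = 8.78 × [(1+0.055) + 7×(0.228−0.055)] / (0.1275−0.055)
   = 8.78 × 2.2660 / 0.0725 = 274.4204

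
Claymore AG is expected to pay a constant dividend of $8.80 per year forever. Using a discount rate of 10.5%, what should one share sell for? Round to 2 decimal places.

Zero-growth DDM (perpetuity): P₀ = D/r = 8.80 / 0.105 = 83.8095

$83.81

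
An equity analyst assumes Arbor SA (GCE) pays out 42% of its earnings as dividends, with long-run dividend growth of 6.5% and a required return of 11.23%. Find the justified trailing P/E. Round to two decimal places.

9.46

Justified trailing P/E = b(1+g)/(r−g) = 0.42×(1+0.065)/(0.1123−0.065) = 9.4567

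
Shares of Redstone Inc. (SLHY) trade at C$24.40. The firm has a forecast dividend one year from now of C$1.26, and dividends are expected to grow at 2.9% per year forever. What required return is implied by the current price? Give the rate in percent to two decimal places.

Rearranging the constant-growth DDM: r = D₁/P₀ + g.
r = 1.2600 / 24.40 + 0.029 = 0.05164 + 0.029 = 0.08064

8.06%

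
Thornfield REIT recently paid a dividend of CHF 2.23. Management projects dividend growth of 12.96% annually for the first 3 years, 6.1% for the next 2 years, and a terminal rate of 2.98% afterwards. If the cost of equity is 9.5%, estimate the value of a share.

Three-stage DDM. Project D₁…D_5; terminal Gordon value at t=5 with g = 0.0298; discount at r = 0.095.
D_1 = 2.5190
D_2 = 2.8455
D_3 = 3.2142
D_4 = 3.4103
D_5 = 3.6183
TV_5 = 3.7262/(0.095−0.0298) = 57.1498
P₀ = Σ Dₜ/(1+r)ᵗ + TV_5/(1+r)^5 = 48.0955

CHF 48.10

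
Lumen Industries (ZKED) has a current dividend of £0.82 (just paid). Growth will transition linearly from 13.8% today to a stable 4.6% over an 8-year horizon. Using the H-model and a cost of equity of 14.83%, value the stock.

H-model: P₀ = D₀[(1+g_L) + H(g_S−g_L)]/(r−g_L), with H = 8/2 = 4.
P₀ = 0.82 × [(1+0.046) + 4×(0.138−0.046)] / (0.1483−0.046)
   = 0.82 × 1.4140 / 0.1023 = 11.3341

£11.33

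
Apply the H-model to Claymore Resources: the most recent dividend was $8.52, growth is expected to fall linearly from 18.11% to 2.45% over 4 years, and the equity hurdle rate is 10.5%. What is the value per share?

H-model: P₀ = D₀[(1+g_L) + H(g_S−g_L)]/(r−g_L), with H = 4/2 = 2.
P₀ = 8.52 × [(1+0.0245) + 2×(0.1811−0.0245)] / (0.105−0.0245)
   = 8.52 × 1.3377 / 0.0805 = 141.5802

$141.58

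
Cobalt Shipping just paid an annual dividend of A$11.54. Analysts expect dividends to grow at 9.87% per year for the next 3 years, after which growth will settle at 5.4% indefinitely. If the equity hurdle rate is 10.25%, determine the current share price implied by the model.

Two-stage DDM. Project D₁…D_3 at 0.0987, terminal growth 0.054, discount at r = 0.1025.
D_1 = 12.6790
D_2 = 13.9304
D_3 = 15.3053
Terminal value at t=3: TV = D_4/(r−g) = 16.1318/(0.1025−0.054) = 332.6152
P₀ = 12.6790/(1+0.1025)^1 + 13.9304/(1+0.1025)^2 + 15.3053/(1+0.1025)^3 + 332.6152/(1+0.1025)^3 = 282.5845

A$282.58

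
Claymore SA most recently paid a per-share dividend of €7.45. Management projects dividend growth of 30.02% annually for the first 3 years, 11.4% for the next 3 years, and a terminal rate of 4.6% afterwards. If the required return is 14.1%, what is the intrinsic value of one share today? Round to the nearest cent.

€173.68

Three-stage DDM. Project D₁…D_6; terminal Gordon value at t=6 with g = 0.046; discount at r = 0.141.
D_1 = 9.6865
D_2 = 12.5944
D_3 = 16.3752
D_4 = 18.2420
D_5 = 20.3216
D_6 = 22.6382
TV_6 = 23.6796/(0.141−0.046) = 249.2587
P₀ = Σ Dₜ/(1+r)ᵗ + TV_6/(1+r)^6 = 173.6810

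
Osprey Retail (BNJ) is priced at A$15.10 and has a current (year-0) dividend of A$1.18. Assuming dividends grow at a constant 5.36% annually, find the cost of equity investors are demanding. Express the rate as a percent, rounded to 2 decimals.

Rearranging the constant-growth DDM: r = D₁/P₀ + g.
D₁ = 1.18 × (1 + 0.0536) = 1.2432.
r = 1.2432 / 15.10 + 0.0536 = 0.08233 + 0.0536 = 0.13593

13.59%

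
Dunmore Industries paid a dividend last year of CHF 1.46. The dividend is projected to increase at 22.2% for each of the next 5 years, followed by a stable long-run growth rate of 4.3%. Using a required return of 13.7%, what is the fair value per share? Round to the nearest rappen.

CHF 32.34

Two-stage DDM. Project D₁…D_5 at 0.222, terminal growth 0.043, discount at r = 0.137.
D_1 = 1.7841
D_2 = 2.1802
D_3 = 2.6642
D_4 = 3.2556
D_5 = 3.9784
Terminal value at t=5: TV = D_6/(r−g) = 4.1495/(0.137−0.043) = 44.1434
P₀ = 1.7841/(1+0.137)^1 + 2.1802/(1+0.137)^2 + 2.6642/(1+0.137)^3 + 3.2556/(1+0.137)^4 + 3.9784/(1+0.137)^5 + 44.1434/(1+0.137)^5 = 32.3406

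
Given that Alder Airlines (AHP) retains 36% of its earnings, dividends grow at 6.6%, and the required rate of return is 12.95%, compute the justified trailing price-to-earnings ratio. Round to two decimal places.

Payout ratio b = 1 − 0.36 = 0.64.
Justified trailing P/E = b(1+g)/(r−g) = 0.64×(1+0.066)/(0.1295−0.066) = 10.7439

10.74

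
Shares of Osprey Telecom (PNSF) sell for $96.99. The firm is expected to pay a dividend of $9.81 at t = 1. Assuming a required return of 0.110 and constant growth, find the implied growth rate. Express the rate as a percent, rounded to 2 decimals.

0.89%

From P₀ = D₁/(r − g), the implied growth is g = r − D₁/P₀.
g = 0.11 − 9.81/96.99 = 0.11 − 0.10114 = 0.00886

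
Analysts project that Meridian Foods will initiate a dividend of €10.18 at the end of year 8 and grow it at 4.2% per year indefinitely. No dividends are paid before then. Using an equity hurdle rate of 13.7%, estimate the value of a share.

Deferred-dividend DDM. At t=7 the remaining stream is a growing perpetuity with first payment D_8 = 10.18.
V_7 = D_8/(r−g) = 10.18/(0.137−0.042) = 107.1579
P₀ = V_7/(1+r)^7 = 107.1579/(1+0.137)^7 = 43.6215

€43.62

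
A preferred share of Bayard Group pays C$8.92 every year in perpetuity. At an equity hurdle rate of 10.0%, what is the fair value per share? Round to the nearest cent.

Zero-growth DDM (perpetuity): P₀ = D/r = 8.92 / 0.1 = 89.2000

C$89.20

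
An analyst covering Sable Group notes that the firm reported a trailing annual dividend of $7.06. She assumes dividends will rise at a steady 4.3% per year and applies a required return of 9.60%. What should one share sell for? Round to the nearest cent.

$138.94

Gordon growth model: P₀ = D₁/(r − g). D₁ = 7.06 × (1 + 0.043) = 7.3636.
P₀ = 7.3636 / (0.096 − 0.043) = 7.3636 / 0.053 = 138.9355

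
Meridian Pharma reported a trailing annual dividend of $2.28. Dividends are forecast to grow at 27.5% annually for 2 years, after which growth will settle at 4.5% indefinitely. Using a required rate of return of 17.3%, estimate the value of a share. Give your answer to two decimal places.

Two-stage DDM. Project D₁…D_2 at 0.275, terminal growth 0.045, discount at r = 0.173.
D_1 = 2.9070
D_2 = 3.7064
Terminal value at t=2: TV = D_3/(r−g) = 3.8732/(0.173−0.045) = 30.2595
P₀ = 2.9070/(1+0.173)^1 + 3.7064/(1+0.173)^2 + 30.2595/(1+0.173)^2 = 27.1641

$27.16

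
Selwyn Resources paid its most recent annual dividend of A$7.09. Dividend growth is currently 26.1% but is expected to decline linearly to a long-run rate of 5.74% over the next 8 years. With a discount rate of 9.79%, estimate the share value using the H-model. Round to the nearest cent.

A$327.68

H-model: P₀ = D₀[(1+g_L) + H(g_S−g_L)]/(r−g_L), with H = 8/2 = 4.
P₀ = 7.09 × [(1+0.0574) + 4×(0.261−0.0574)] / (0.0979−0.0574)
   = 7.09 × 1.8718 / 0.0405 = 327.6805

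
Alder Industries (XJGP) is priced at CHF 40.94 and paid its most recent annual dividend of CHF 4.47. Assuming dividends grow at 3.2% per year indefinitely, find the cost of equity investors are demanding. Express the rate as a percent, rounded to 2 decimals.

14.47%

Rearranging the constant-growth DDM: r = D₁/P₀ + g.
D₁ = 4.47 × (1 + 0.032) = 4.6130.
r = 4.6130 / 40.94 + 0.032 = 0.11268 + 0.032 = 0.14468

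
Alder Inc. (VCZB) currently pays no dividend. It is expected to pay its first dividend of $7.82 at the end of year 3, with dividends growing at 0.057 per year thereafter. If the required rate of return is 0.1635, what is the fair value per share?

Deferred-dividend DDM. At t=2 the remaining stream is a growing perpetuity with first payment D_3 = 7.82.
V_2 = D_3/(r−g) = 7.82/(0.1635−0.057) = 73.4272
P₀ = V_2/(1+r)^2 = 73.4272/(1+0.1635)^2 = 54.2406

$54.24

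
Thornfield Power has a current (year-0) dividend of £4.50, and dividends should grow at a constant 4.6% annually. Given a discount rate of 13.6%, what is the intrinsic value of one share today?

Gordon growth model: P₀ = D₁/(r − g). D₁ = 4.50 × (1 + 0.046) = 4.7070.
P₀ = 4.7070 / (0.136 − 0.046) = 4.7070 / 0.09 = 52.3000

£52.30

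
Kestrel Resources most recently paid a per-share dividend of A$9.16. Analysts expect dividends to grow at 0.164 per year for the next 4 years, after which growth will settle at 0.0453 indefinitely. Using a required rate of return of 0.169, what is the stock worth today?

A$112.34

Two-stage DDM. Project D₁…D_4 at 0.164, terminal growth 0.0453, discount at r = 0.169.
D_1 = 10.6622
D_2 = 12.4108
D_3 = 14.4462
D_4 = 16.8154
Terminal value at t=4: TV = D_5/(r−g) = 17.5771/(0.169−0.0453) = 142.0950
P₀ = 10.6622/(1+0.169)^1 + 12.4108/(1+0.169)^2 + 14.4462/(1+0.169)^3 + 16.8154/(1+0.169)^4 + 142.0950/(1+0.169)^4 = 112.3387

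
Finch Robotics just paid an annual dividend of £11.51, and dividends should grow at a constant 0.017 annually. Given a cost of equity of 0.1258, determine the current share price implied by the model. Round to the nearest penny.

Gordon growth model: P₀ = D₁/(r − g). D₁ = 11.51 × (1 + 0.017) = 11.7057.
P₀ = 11.7057 / (0.1258 − 0.017) = 11.7057 / 0.1088 = 107.5889

£107.59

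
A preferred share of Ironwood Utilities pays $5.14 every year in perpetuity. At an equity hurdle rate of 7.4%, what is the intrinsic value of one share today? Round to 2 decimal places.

Zero-growth DDM (perpetuity): P₀ = D/r = 5.14 / 0.074 = 69.4595

$69.46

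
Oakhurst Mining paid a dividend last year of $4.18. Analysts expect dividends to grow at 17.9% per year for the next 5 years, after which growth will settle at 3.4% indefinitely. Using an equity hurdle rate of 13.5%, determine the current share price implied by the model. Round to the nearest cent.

$75.22

Two-stage DDM. Project D₁…D_5 at 0.179, terminal growth 0.034, discount at r = 0.135.
D_1 = 4.9282
D_2 = 5.8104
D_3 = 6.8504
D_4 = 8.0767
D_5 = 9.5224
Terminal value at t=5: TV = D_6/(r−g) = 9.8461/(0.135−0.034) = 97.4865
P₀ = 4.9282/(1+0.135)^1 + 5.8104/(1+0.135)^2 + 6.8504/(1+0.135)^3 + 8.0767/(1+0.135)^4 + 9.5224/(1+0.135)^5 + 97.4865/(1+0.135)^5 = 75.2165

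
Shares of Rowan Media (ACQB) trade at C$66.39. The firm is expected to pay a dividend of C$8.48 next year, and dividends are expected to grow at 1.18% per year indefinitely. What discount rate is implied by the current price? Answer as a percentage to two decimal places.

Rearranging the constant-growth DDM: r = D₁/P₀ + g.
r = 8.4800 / 66.39 + 0.0118 = 0.12773 + 0.0118 = 0.13953

13.95%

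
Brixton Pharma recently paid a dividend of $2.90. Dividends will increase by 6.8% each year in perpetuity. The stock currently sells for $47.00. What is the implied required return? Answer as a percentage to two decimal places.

Rearranging the constant-growth DDM: r = D₁/P₀ + g.
D₁ = 2.90 × (1 + 0.068) = 3.0972.
r = 3.0972 / 47.00 + 0.068 = 0.06590 + 0.068 = 0.13390

13.39%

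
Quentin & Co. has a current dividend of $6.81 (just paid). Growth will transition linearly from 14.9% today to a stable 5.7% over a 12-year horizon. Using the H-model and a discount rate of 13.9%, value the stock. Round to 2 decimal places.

H-model: P₀ = D₀[(1+g_L) + H(g_S−g_L)]/(r−g_L), with H = 12/2 = 6.
P₀ = 6.81 × [(1+0.057) + 6×(0.149−0.057)] / (0.139−0.057)
   = 6.81 × 1.6090 / 0.082 = 133.6255

$133.63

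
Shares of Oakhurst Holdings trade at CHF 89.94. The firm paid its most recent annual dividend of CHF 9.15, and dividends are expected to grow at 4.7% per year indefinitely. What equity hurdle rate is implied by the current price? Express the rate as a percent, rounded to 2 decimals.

Rearranging the constant-growth DDM: r = D₁/P₀ + g.
D₁ = 9.15 × (1 + 0.047) = 9.5800.
r = 9.5800 / 89.94 + 0.047 = 0.10652 + 0.047 = 0.15352

15.35%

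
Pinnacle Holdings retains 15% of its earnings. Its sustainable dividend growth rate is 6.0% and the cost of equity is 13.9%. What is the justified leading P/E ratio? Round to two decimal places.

10.76

Payout ratio b = 1 − 0.15 = 0.85.
Justified leading P/E = b/(r−g) = 0.85/(0.139−0.06) = 10.7595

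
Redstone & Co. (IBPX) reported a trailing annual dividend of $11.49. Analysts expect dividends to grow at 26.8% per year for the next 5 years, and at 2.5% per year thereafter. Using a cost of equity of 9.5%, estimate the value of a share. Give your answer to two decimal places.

Two-stage DDM. Project D₁…D_5 at 0.268, terminal growth 0.025, discount at r = 0.095.
D_1 = 14.5693
D_2 = 18.4739
D_3 = 23.4249
D_4 = 29.7028
D_5 = 37.6631
Terminal value at t=5: TV = D_6/(r−g) = 38.6047/(0.095−0.025) = 551.4957
P₀ = 14.5693/(1+0.095)^1 + 18.4739/(1+0.095)^2 + 23.4249/(1+0.095)^3 + 29.7028/(1+0.095)^4 + 37.6631/(1+0.095)^5 + 551.4957/(1+0.095)^5 = 441.4649

$441.46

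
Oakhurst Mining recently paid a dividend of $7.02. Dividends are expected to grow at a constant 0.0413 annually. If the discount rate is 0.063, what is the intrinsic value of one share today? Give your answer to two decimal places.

$336.86

Gordon growth model: P₀ = D₁/(r − g). D₁ = 7.02 × (1 + 0.0413) = 7.3099.
P₀ = 7.3099 / (0.063 − 0.0413) = 7.3099 / 0.0217 = 336.8629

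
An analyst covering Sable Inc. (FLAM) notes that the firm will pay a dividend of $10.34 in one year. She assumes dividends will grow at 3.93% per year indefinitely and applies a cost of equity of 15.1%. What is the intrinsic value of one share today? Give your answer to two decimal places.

Gordon growth model: P₀ = D₁/(r − g), with D₁ = 10.34 given directly.
P₀ = 10.3400 / (0.151 − 0.0393) = 10.3400 / 0.1117 = 92.5694

$92.57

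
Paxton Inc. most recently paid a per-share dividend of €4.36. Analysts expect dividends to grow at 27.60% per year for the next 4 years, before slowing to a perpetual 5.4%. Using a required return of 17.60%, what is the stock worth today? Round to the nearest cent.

Two-stage DDM. Project D₁…D_4 at 0.276, terminal growth 0.054, discount at r = 0.176.
D_1 = 5.5634
D_2 = 7.0988
D_3 = 9.0581
D_4 = 11.5582
Terminal value at t=4: TV = D_5/(r−g) = 12.1823/(0.176−0.054) = 99.8550
P₀ = 5.5634/(1+0.176)^1 + 7.0988/(1+0.176)^2 + 9.0581/(1+0.176)^3 + 11.5582/(1+0.176)^4 + 99.8550/(1+0.176)^4 = 73.6848

€73.68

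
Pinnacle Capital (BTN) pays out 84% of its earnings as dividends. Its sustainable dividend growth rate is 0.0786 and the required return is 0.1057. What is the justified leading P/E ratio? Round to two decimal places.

31.00

Justified leading P/E = b/(r−g) = 0.84/(0.1057−0.0786) = 30.9963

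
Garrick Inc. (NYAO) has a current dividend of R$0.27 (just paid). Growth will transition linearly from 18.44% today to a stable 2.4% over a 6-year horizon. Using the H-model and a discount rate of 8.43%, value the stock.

H-model: P₀ = D₀[(1+g_L) + H(g_S−g_L)]/(r−g_L), with H = 6/2 = 3.
P₀ = 0.27 × [(1+0.024) + 3×(0.1844−0.024)] / (0.0843−0.024)
   = 0.27 × 1.5052 / 0.0603 = 6.7397

R$6.74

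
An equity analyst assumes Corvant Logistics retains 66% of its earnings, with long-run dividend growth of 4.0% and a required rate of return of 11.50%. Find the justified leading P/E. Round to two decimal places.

4.53

Payout ratio b = 1 − 0.66 = 0.34.
Justified leading P/E = b/(r−g) = 0.34/(0.115−0.04) = 4.5333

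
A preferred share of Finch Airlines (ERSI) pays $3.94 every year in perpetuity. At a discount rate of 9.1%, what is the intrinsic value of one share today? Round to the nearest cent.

$43.30

Zero-growth DDM (perpetuity): P₀ = D/r = 3.94 / 0.091 = 43.2967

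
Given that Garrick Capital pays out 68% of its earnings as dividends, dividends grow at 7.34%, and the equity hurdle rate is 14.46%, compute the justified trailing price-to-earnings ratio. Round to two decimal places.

Justified trailing P/E = b(1+g)/(r−g) = 0.68×(1+0.0734)/(0.1446−0.0734) = 10.2516

10.25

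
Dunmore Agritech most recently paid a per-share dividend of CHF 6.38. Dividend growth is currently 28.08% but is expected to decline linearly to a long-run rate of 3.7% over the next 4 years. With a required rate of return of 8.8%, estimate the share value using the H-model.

H-model: P₀ = D₀[(1+g_L) + H(g_S−g_L)]/(r−g_L), with H = 4/2 = 2.
P₀ = 6.38 × [(1+0.037) + 2×(0.2808−0.037)] / (0.088−0.037)
   = 6.38 × 1.5246 / 0.051 = 190.7245

CHF 190.72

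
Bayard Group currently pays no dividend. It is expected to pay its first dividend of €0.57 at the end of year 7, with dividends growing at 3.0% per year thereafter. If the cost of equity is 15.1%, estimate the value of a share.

€2.03

Deferred-dividend DDM. At t=6 the remaining stream is a growing perpetuity with first payment D_7 = 0.57.
V_6 = D_7/(r−g) = 0.57/(0.151−0.03) = 4.7107
P₀ = V_6/(1+r)^6 = 4.7107/(1+0.151)^6 = 2.0260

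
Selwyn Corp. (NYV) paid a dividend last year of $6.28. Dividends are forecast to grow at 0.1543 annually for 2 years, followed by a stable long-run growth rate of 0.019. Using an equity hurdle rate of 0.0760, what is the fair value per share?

Two-stage DDM. Project D₁…D_2 at 0.1543, terminal growth 0.019, discount at r = 0.076.
D_1 = 7.2490
D_2 = 8.3675
Terminal value at t=2: TV = D_3/(r−g) = 8.5265/(0.076−0.019) = 149.5879
P₀ = 7.2490/(1+0.076)^1 + 8.3675/(1+0.076)^2 + 149.5879/(1+0.076)^2 = 143.1670

$143.17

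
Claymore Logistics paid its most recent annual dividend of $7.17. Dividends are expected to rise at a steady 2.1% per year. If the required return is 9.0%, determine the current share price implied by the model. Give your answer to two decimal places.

Gordon growth model: P₀ = D₁/(r − g). D₁ = 7.17 × (1 + 0.021) = 7.3206.
P₀ = 7.3206 / (0.09 − 0.021) = 7.3206 / 0.069 = 106.0952

$106.10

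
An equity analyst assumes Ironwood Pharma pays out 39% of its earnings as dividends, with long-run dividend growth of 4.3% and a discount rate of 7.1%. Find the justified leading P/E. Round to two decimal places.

Justified leading P/E = b/(r−g) = 0.39/(0.071−0.043) = 13.9286

13.93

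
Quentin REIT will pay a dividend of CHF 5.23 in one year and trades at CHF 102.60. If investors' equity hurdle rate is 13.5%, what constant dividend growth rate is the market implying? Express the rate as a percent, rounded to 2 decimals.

From P₀ = D₁/(r − g), the implied growth is g = r − D₁/P₀.
g = 0.135 − 5.23/102.60 = 0.135 − 0.05097 = 0.08403

8.40%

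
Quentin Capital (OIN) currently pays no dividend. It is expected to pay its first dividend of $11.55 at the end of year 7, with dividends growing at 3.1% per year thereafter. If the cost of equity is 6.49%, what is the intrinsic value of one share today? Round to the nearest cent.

Deferred-dividend DDM. At t=6 the remaining stream is a growing perpetuity with first payment D_7 = 11.55.
V_6 = D_7/(r−g) = 11.55/(0.0649−0.031) = 340.7080
P₀ = V_6/(1+r)^6 = 340.7080/(1+0.0649)^6 = 233.6304

$233.63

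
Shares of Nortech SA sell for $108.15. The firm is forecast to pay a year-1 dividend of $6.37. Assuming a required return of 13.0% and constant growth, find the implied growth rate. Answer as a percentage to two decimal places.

7.11%

From P₀ = D₁/(r − g), the implied growth is g = r − D₁/P₀.
g = 0.13 − 6.37/108.15 = 0.13 − 0.05890 = 0.07110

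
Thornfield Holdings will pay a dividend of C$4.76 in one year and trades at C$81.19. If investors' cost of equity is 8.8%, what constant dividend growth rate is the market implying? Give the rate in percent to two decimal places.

From P₀ = D₁/(r − g), the implied growth is g = r − D₁/P₀.
g = 0.088 − 4.76/81.19 = 0.088 − 0.05863 = 0.02937

2.94%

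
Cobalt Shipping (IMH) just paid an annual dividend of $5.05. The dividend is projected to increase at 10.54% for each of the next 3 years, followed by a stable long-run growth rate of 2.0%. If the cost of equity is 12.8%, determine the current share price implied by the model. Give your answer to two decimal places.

$59.44

Two-stage DDM. Project D₁…D_3 at 0.1054, terminal growth 0.02, discount at r = 0.128.
D_1 = 5.5823
D_2 = 6.1706
D_3 = 6.8210
Terminal value at t=3: TV = D_4/(r−g) = 6.9574/(0.128−0.02) = 64.4208
P₀ = 5.5823/(1+0.128)^1 + 6.1706/(1+0.128)^2 + 6.8210/(1+0.128)^3 + 64.4208/(1+0.128)^3 = 59.4358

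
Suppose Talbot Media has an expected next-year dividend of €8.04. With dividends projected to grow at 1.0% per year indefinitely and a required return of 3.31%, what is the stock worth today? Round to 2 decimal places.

€348.05

Gordon growth model: P₀ = D₁/(r − g), with D₁ = 8.04 given directly.
P₀ = 8.0400 / (0.0331 − 0.01) = 8.0400 / 0.0231 = 348.0519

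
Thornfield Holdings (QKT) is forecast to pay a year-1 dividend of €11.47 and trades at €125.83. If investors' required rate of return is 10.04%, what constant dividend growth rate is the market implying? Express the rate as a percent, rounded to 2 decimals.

From P₀ = D₁/(r − g), the implied growth is g = r − D₁/P₀.
g = 0.1004 − 11.47/125.83 = 0.1004 − 0.09115 = 0.00925

0.92%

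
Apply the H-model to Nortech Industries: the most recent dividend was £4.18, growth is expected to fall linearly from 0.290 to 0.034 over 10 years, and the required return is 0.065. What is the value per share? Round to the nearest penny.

£312.02

H-model: P₀ = D₀[(1+g_L) + H(g_S−g_L)]/(r−g_L), with H = 10/2 = 5.
P₀ = 4.18 × [(1+0.034) + 5×(0.29−0.034)] / (0.065−0.034)
   = 4.18 × 2.3140 / 0.031 = 312.0168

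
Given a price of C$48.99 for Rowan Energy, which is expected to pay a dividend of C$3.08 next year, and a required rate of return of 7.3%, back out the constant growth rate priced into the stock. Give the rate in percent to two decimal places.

1.01%

From P₀ = D₁/(r − g), the implied growth is g = r − D₁/P₀.
g = 0.073 − 3.08/48.99 = 0.073 − 0.06287 = 0.01013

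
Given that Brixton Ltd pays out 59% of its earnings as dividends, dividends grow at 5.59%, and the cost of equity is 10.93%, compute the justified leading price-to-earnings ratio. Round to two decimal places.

Justified leading P/E = b/(r−g) = 0.59/(0.1093−0.0559) = 11.0487

11.05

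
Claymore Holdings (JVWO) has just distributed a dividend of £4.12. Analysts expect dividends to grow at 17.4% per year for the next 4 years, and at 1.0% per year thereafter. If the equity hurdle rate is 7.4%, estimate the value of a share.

£113.52

Two-stage DDM. Project D₁…D_4 at 0.174, terminal growth 0.01, discount at r = 0.074.
D_1 = 4.8369
D_2 = 5.6785
D_3 = 6.6666
D_4 = 7.8265
Terminal value at t=4: TV = D_5/(r−g) = 7.9048/(0.074−0.01) = 123.5125
P₀ = 4.8369/(1+0.074)^1 + 5.6785/(1+0.074)^2 + 6.6666/(1+0.074)^3 + 7.8265/(1+0.074)^4 + 123.5125/(1+0.074)^4 = 113.5214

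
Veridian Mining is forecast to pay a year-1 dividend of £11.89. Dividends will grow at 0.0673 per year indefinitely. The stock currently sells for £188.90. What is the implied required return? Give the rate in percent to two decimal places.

Rearranging the constant-growth DDM: r = D₁/P₀ + g.
r = 11.8900 / 188.90 + 0.0673 = 0.06294 + 0.0673 = 0.13024

13.02%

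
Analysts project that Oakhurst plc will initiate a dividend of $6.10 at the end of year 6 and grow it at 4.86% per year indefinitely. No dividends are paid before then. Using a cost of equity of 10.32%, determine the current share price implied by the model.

$68.37

Deferred-dividend DDM. At t=5 the remaining stream is a growing perpetuity with first payment D_6 = 6.10.
V_5 = D_6/(r−g) = 6.10/(0.1032−0.0486) = 111.7216
P₀ = V_5/(1+r)^5 = 111.7216/(1+0.1032)^5 = 68.3701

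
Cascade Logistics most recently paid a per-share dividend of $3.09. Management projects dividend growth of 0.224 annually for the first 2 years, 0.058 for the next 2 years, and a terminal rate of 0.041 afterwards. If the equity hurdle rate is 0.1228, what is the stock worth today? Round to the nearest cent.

Three-stage DDM. Project D₁…D_4; terminal Gordon value at t=4 with g = 0.041; discount at r = 0.1228.
D_1 = 3.7822
D_2 = 4.6294
D_3 = 4.8979
D_4 = 5.1819
TV_4 = 5.3944/(0.1228−0.041) = 65.9462
P₀ = Σ Dₜ/(1+r)ᵗ + TV_4/(1+r)^4 = 55.2548

$55.25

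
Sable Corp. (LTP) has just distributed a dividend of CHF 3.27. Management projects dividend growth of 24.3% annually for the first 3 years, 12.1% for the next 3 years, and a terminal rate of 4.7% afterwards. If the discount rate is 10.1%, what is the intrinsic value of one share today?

Three-stage DDM. Project D₁…D_6; terminal Gordon value at t=6 with g = 0.047; discount at r = 0.101.
D_1 = 4.0646
D_2 = 5.0523
D_3 = 6.2800
D_4 = 7.0399
D_5 = 7.8917
D_6 = 8.8466
TV_6 = 9.2624/(0.101−0.047) = 171.5264
P₀ = Σ Dₜ/(1+r)ᵗ + TV_6/(1+r)^6 = 123.4962

CHF 123.50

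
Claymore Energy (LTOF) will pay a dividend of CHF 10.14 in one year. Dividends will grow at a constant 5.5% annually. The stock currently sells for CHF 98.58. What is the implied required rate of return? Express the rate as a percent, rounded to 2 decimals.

Rearranging the constant-growth DDM: r = D₁/P₀ + g.
r = 10.1400 / 98.58 + 0.055 = 0.10286 + 0.055 = 0.15786

15.79%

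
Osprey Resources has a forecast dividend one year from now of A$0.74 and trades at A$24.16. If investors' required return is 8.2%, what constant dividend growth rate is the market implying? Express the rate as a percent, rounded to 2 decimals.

5.14%

From P₀ = D₁/(r − g), the implied growth is g = r − D₁/P₀.
g = 0.082 − 0.74/24.16 = 0.082 − 0.03063 = 0.05137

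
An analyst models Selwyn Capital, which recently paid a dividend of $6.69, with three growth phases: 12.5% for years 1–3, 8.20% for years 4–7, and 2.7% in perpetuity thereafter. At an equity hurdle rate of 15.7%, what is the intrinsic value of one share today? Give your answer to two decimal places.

$77.01

Three-stage DDM. Project D₁…D_7; terminal Gordon value at t=7 with g = 0.027; discount at r = 0.157.
D_1 = 7.5263
D_2 = 8.4670
D_3 = 9.5254
D_4 = 10.3065
D_5 = 11.1516
D_6 = 12.0661
D_7 = 13.0555
TV_7 = 13.4080/(0.157−0.027) = 103.1383
P₀ = Σ Dₜ/(1+r)ᵗ + TV_7/(1+r)^7 = 77.0050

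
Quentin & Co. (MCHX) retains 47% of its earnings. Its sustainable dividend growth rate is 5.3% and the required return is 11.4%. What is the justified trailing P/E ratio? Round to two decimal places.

Payout ratio b = 1 − 0.47 = 0.53.
Justified trailing P/E = b(1+g)/(r−g) = 0.53×(1+0.053)/(0.114−0.053) = 9.1490

9.15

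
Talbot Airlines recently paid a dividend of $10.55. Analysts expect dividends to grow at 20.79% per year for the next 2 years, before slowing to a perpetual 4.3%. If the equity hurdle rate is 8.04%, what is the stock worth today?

Two-stage DDM. Project D₁…D_2 at 0.2079, terminal growth 0.043, discount at r = 0.0804.
D_1 = 12.7433
D_2 = 15.3927
Terminal value at t=2: TV = D_3/(r−g) = 16.0546/(0.0804−0.043) = 429.2666
P₀ = 12.7433/(1+0.0804)^1 + 15.3927/(1+0.0804)^2 + 429.2666/(1+0.0804)^2 = 392.7365

$392.74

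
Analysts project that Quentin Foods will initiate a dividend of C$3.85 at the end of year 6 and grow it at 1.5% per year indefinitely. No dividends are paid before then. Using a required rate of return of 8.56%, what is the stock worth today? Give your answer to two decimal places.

Deferred-dividend DDM. At t=5 the remaining stream is a growing perpetuity with first payment D_6 = 3.85.
V_5 = D_6/(r−g) = 3.85/(0.0856−0.015) = 54.5326
P₀ = V_5/(1+r)^5 = 54.5326/(1+0.0856)^5 = 36.1665

C$36.17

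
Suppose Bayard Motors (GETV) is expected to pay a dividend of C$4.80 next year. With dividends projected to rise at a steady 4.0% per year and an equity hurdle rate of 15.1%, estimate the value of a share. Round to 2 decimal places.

C$43.24

Gordon growth model: P₀ = D₁/(r − g), with D₁ = 4.80 given directly.
P₀ = 4.8000 / (0.151 − 0.04) = 4.8000 / 0.111 = 43.2432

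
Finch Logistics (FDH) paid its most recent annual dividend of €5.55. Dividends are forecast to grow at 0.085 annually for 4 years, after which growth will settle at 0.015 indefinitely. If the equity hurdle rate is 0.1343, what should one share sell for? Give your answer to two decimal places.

Two-stage DDM. Project D₁…D_4 at 0.085, terminal growth 0.015, discount at r = 0.1343.
D_1 = 6.0217
D_2 = 6.5336
D_3 = 7.0890
D_4 = 7.6915
Terminal value at t=4: TV = D_5/(r−g) = 7.8069/(0.1343−0.015) = 65.4391
P₀ = 6.0217/(1+0.1343)^1 + 6.5336/(1+0.1343)^2 + 7.0890/(1+0.1343)^3 + 7.6915/(1+0.1343)^4 + 65.4391/(1+0.1343)^4 = 59.4203

€59.42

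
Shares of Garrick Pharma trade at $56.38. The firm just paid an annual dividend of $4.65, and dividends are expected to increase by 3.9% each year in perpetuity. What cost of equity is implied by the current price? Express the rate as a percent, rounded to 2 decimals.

Rearranging the constant-growth DDM: r = D₁/P₀ + g.
D₁ = 4.65 × (1 + 0.039) = 4.8313.
r = 4.8313 / 56.38 + 0.039 = 0.08569 + 0.039 = 0.12469

12.47%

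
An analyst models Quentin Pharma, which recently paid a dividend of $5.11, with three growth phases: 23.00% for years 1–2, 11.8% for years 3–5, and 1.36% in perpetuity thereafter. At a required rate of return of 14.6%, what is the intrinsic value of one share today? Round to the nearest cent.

$70.02

Three-stage DDM. Project D₁…D_5; terminal Gordon value at t=5 with g = 0.0136; discount at r = 0.146.
D_1 = 6.2853
D_2 = 7.7309
D_3 = 8.6432
D_4 = 9.6631
D_5 = 10.8033
TV_5 = 10.9502/(0.146−0.0136) = 82.7056
P₀ = Σ Dₜ/(1+r)ᵗ + TV_5/(1+r)^5 = 70.0238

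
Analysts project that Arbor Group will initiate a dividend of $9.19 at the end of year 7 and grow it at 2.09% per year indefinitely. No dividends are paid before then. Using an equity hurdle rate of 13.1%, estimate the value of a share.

$39.88

Deferred-dividend DDM. At t=6 the remaining stream is a growing perpetuity with first payment D_7 = 9.19.
V_6 = D_7/(r−g) = 9.19/(0.131−0.0209) = 83.4696
P₀ = V_6/(1+r)^6 = 83.4696/(1+0.131)^6 = 39.8798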